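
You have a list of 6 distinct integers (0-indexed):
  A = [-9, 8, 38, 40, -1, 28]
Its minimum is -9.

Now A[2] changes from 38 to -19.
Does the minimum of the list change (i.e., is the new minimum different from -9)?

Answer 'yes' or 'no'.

Answer: yes

Derivation:
Old min = -9
Change: A[2] 38 -> -19
Changed element was NOT the min; min changes only if -19 < -9.
New min = -19; changed? yes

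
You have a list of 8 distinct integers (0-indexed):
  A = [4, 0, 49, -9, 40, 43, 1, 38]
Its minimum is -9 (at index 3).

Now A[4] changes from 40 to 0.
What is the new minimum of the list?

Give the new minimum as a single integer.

Old min = -9 (at index 3)
Change: A[4] 40 -> 0
Changed element was NOT the old min.
  New min = min(old_min, new_val) = min(-9, 0) = -9

Answer: -9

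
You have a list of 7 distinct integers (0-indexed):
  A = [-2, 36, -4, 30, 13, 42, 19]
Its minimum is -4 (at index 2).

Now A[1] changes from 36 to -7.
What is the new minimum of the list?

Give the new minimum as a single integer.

Answer: -7

Derivation:
Old min = -4 (at index 2)
Change: A[1] 36 -> -7
Changed element was NOT the old min.
  New min = min(old_min, new_val) = min(-4, -7) = -7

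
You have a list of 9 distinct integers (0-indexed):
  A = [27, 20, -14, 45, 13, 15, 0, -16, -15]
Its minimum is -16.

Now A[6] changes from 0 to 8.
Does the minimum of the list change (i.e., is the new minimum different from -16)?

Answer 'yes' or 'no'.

Answer: no

Derivation:
Old min = -16
Change: A[6] 0 -> 8
Changed element was NOT the min; min changes only if 8 < -16.
New min = -16; changed? no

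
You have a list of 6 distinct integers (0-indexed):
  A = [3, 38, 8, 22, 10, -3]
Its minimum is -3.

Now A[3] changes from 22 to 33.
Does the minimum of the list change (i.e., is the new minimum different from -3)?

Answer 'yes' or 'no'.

Answer: no

Derivation:
Old min = -3
Change: A[3] 22 -> 33
Changed element was NOT the min; min changes only if 33 < -3.
New min = -3; changed? no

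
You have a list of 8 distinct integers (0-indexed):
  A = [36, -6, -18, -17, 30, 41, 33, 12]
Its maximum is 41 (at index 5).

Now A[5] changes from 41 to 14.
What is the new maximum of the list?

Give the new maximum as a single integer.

Old max = 41 (at index 5)
Change: A[5] 41 -> 14
Changed element WAS the max -> may need rescan.
  Max of remaining elements: 36
  New max = max(14, 36) = 36

Answer: 36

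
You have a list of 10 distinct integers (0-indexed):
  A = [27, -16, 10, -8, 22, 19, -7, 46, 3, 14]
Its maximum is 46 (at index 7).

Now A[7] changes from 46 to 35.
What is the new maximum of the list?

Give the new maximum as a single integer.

Old max = 46 (at index 7)
Change: A[7] 46 -> 35
Changed element WAS the max -> may need rescan.
  Max of remaining elements: 27
  New max = max(35, 27) = 35

Answer: 35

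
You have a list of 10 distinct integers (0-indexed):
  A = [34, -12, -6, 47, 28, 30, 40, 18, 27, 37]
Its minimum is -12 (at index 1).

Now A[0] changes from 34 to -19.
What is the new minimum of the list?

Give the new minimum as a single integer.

Old min = -12 (at index 1)
Change: A[0] 34 -> -19
Changed element was NOT the old min.
  New min = min(old_min, new_val) = min(-12, -19) = -19

Answer: -19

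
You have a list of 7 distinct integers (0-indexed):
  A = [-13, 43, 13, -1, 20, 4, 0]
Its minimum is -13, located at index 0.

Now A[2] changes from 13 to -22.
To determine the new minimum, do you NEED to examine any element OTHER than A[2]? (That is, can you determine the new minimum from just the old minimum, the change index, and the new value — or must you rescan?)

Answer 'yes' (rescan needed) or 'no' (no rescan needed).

Old min = -13 at index 0
Change at index 2: 13 -> -22
Index 2 was NOT the min. New min = min(-13, -22). No rescan of other elements needed.
Needs rescan: no

Answer: no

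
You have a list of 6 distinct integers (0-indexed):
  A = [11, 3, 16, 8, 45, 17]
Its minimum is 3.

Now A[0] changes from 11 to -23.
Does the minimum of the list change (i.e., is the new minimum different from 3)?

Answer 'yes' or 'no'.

Answer: yes

Derivation:
Old min = 3
Change: A[0] 11 -> -23
Changed element was NOT the min; min changes only if -23 < 3.
New min = -23; changed? yes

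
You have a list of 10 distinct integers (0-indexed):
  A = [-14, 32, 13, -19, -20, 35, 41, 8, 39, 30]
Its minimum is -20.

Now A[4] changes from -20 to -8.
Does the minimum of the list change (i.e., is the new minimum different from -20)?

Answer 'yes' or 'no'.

Old min = -20
Change: A[4] -20 -> -8
Changed element was the min; new min must be rechecked.
New min = -19; changed? yes

Answer: yes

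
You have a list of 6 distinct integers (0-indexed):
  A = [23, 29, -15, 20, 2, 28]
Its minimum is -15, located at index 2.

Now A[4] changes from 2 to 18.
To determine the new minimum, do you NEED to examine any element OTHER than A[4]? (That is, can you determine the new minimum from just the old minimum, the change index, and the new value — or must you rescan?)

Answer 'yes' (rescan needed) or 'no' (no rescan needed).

Answer: no

Derivation:
Old min = -15 at index 2
Change at index 4: 2 -> 18
Index 4 was NOT the min. New min = min(-15, 18). No rescan of other elements needed.
Needs rescan: no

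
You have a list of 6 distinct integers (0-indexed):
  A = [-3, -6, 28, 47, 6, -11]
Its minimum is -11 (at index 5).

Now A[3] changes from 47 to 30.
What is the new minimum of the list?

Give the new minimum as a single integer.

Answer: -11

Derivation:
Old min = -11 (at index 5)
Change: A[3] 47 -> 30
Changed element was NOT the old min.
  New min = min(old_min, new_val) = min(-11, 30) = -11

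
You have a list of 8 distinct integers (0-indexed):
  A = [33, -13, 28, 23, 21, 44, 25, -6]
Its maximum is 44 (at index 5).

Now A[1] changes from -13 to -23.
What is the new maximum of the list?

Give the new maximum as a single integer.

Answer: 44

Derivation:
Old max = 44 (at index 5)
Change: A[1] -13 -> -23
Changed element was NOT the old max.
  New max = max(old_max, new_val) = max(44, -23) = 44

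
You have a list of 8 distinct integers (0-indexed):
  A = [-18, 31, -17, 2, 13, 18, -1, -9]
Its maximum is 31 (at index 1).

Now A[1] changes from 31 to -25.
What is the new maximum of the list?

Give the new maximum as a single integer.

Answer: 18

Derivation:
Old max = 31 (at index 1)
Change: A[1] 31 -> -25
Changed element WAS the max -> may need rescan.
  Max of remaining elements: 18
  New max = max(-25, 18) = 18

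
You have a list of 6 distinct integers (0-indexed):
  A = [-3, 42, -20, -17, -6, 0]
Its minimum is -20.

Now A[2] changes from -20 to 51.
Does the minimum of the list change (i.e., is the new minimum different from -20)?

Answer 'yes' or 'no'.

Answer: yes

Derivation:
Old min = -20
Change: A[2] -20 -> 51
Changed element was the min; new min must be rechecked.
New min = -17; changed? yes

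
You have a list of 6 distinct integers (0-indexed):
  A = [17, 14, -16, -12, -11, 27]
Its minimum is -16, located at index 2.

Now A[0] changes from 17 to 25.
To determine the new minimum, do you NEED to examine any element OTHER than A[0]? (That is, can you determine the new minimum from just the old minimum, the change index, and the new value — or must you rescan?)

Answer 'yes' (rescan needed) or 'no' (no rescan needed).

Answer: no

Derivation:
Old min = -16 at index 2
Change at index 0: 17 -> 25
Index 0 was NOT the min. New min = min(-16, 25). No rescan of other elements needed.
Needs rescan: no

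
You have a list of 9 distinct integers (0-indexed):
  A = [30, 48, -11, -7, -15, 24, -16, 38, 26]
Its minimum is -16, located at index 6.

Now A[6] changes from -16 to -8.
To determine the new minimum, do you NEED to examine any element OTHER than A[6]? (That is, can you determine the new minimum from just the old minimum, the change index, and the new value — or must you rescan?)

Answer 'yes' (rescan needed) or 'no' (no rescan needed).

Answer: yes

Derivation:
Old min = -16 at index 6
Change at index 6: -16 -> -8
Index 6 WAS the min and new value -8 > old min -16. Must rescan other elements to find the new min.
Needs rescan: yes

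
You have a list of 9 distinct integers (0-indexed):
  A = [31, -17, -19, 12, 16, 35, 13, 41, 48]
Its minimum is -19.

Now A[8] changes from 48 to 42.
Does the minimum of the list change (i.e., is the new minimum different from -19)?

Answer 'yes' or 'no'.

Old min = -19
Change: A[8] 48 -> 42
Changed element was NOT the min; min changes only if 42 < -19.
New min = -19; changed? no

Answer: no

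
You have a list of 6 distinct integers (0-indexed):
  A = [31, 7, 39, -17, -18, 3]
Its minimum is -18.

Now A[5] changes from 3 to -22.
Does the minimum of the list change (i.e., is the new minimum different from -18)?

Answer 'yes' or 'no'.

Answer: yes

Derivation:
Old min = -18
Change: A[5] 3 -> -22
Changed element was NOT the min; min changes only if -22 < -18.
New min = -22; changed? yes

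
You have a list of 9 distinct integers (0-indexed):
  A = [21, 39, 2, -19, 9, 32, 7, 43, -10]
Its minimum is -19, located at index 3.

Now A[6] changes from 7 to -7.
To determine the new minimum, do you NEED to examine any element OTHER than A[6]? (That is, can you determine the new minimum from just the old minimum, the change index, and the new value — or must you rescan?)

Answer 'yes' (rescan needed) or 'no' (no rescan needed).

Old min = -19 at index 3
Change at index 6: 7 -> -7
Index 6 was NOT the min. New min = min(-19, -7). No rescan of other elements needed.
Needs rescan: no

Answer: no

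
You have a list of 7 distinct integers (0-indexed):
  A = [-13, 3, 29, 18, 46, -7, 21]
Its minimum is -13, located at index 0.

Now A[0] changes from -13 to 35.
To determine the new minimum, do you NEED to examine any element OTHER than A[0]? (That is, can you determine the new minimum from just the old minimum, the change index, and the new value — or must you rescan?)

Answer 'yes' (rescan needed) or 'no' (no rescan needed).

Old min = -13 at index 0
Change at index 0: -13 -> 35
Index 0 WAS the min and new value 35 > old min -13. Must rescan other elements to find the new min.
Needs rescan: yes

Answer: yes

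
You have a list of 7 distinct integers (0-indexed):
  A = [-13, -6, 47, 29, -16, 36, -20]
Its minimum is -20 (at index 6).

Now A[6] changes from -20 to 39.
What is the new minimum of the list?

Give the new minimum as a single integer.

Answer: -16

Derivation:
Old min = -20 (at index 6)
Change: A[6] -20 -> 39
Changed element WAS the min. Need to check: is 39 still <= all others?
  Min of remaining elements: -16
  New min = min(39, -16) = -16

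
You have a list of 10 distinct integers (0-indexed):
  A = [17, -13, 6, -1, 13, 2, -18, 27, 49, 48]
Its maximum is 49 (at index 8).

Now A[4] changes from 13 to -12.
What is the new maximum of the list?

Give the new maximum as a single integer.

Answer: 49

Derivation:
Old max = 49 (at index 8)
Change: A[4] 13 -> -12
Changed element was NOT the old max.
  New max = max(old_max, new_val) = max(49, -12) = 49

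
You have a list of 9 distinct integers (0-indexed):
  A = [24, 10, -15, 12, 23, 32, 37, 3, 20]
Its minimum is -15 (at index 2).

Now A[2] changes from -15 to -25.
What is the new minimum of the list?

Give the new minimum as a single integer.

Answer: -25

Derivation:
Old min = -15 (at index 2)
Change: A[2] -15 -> -25
Changed element WAS the min. Need to check: is -25 still <= all others?
  Min of remaining elements: 3
  New min = min(-25, 3) = -25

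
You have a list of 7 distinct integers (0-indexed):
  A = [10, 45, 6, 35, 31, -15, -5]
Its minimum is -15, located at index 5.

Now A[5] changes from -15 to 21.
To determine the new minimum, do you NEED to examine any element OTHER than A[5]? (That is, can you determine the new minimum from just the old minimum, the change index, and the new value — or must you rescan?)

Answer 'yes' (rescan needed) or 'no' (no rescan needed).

Old min = -15 at index 5
Change at index 5: -15 -> 21
Index 5 WAS the min and new value 21 > old min -15. Must rescan other elements to find the new min.
Needs rescan: yes

Answer: yes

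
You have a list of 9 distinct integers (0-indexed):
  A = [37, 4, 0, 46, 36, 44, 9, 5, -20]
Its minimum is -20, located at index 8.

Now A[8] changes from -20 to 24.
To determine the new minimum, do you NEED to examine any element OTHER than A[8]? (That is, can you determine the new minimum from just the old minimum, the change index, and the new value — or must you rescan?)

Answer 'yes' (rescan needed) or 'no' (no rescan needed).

Old min = -20 at index 8
Change at index 8: -20 -> 24
Index 8 WAS the min and new value 24 > old min -20. Must rescan other elements to find the new min.
Needs rescan: yes

Answer: yes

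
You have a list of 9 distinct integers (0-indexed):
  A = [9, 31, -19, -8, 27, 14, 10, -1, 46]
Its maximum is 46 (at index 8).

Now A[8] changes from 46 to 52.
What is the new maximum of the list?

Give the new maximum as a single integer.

Answer: 52

Derivation:
Old max = 46 (at index 8)
Change: A[8] 46 -> 52
Changed element WAS the max -> may need rescan.
  Max of remaining elements: 31
  New max = max(52, 31) = 52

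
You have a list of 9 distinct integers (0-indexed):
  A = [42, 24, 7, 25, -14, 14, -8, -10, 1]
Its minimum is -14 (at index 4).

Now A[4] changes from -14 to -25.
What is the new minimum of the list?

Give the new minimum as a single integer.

Old min = -14 (at index 4)
Change: A[4] -14 -> -25
Changed element WAS the min. Need to check: is -25 still <= all others?
  Min of remaining elements: -10
  New min = min(-25, -10) = -25

Answer: -25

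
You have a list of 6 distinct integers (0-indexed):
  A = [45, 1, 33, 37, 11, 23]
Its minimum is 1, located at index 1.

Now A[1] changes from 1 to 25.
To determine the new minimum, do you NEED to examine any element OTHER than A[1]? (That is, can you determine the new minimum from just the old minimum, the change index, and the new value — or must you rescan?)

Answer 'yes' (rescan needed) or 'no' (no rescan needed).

Answer: yes

Derivation:
Old min = 1 at index 1
Change at index 1: 1 -> 25
Index 1 WAS the min and new value 25 > old min 1. Must rescan other elements to find the new min.
Needs rescan: yes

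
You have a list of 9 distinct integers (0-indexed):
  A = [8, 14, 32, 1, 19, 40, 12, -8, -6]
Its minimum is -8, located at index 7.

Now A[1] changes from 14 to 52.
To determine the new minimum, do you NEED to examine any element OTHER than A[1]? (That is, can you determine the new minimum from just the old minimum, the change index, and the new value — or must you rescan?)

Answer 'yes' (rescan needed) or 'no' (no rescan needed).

Old min = -8 at index 7
Change at index 1: 14 -> 52
Index 1 was NOT the min. New min = min(-8, 52). No rescan of other elements needed.
Needs rescan: no

Answer: no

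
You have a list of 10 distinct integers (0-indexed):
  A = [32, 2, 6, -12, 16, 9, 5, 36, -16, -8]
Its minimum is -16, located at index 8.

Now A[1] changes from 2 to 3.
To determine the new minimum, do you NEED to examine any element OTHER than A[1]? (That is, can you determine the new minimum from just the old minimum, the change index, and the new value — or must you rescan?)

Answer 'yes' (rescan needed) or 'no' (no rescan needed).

Old min = -16 at index 8
Change at index 1: 2 -> 3
Index 1 was NOT the min. New min = min(-16, 3). No rescan of other elements needed.
Needs rescan: no

Answer: no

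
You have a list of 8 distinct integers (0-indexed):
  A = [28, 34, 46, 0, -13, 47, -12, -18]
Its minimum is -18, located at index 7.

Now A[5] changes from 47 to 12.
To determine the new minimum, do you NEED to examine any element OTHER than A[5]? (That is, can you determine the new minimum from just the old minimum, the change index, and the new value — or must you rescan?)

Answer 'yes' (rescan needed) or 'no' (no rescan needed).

Old min = -18 at index 7
Change at index 5: 47 -> 12
Index 5 was NOT the min. New min = min(-18, 12). No rescan of other elements needed.
Needs rescan: no

Answer: no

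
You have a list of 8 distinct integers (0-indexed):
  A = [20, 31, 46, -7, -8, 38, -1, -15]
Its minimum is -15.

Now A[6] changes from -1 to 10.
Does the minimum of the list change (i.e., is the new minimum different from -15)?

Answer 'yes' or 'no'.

Old min = -15
Change: A[6] -1 -> 10
Changed element was NOT the min; min changes only if 10 < -15.
New min = -15; changed? no

Answer: no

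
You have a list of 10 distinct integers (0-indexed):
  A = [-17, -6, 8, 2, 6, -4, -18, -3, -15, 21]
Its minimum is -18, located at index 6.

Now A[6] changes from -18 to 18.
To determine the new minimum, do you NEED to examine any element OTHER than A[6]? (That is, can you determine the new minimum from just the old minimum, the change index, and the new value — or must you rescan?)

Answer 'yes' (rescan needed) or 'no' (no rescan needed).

Answer: yes

Derivation:
Old min = -18 at index 6
Change at index 6: -18 -> 18
Index 6 WAS the min and new value 18 > old min -18. Must rescan other elements to find the new min.
Needs rescan: yes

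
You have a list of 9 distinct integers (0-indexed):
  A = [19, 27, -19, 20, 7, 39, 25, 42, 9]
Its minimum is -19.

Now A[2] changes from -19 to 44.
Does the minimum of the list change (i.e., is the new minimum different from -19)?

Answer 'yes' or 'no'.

Answer: yes

Derivation:
Old min = -19
Change: A[2] -19 -> 44
Changed element was the min; new min must be rechecked.
New min = 7; changed? yes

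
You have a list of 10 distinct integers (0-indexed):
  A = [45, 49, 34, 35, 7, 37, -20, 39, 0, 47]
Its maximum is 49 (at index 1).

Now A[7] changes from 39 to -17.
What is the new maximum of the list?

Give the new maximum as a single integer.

Old max = 49 (at index 1)
Change: A[7] 39 -> -17
Changed element was NOT the old max.
  New max = max(old_max, new_val) = max(49, -17) = 49

Answer: 49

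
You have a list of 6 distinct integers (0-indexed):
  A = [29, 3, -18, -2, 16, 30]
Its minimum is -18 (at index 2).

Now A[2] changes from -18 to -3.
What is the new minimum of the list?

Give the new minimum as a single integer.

Answer: -3

Derivation:
Old min = -18 (at index 2)
Change: A[2] -18 -> -3
Changed element WAS the min. Need to check: is -3 still <= all others?
  Min of remaining elements: -2
  New min = min(-3, -2) = -3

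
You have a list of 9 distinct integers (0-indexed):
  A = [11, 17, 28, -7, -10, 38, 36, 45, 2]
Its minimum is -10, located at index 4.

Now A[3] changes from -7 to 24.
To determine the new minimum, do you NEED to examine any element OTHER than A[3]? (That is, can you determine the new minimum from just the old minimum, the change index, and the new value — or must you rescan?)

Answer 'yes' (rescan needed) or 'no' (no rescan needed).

Old min = -10 at index 4
Change at index 3: -7 -> 24
Index 3 was NOT the min. New min = min(-10, 24). No rescan of other elements needed.
Needs rescan: no

Answer: no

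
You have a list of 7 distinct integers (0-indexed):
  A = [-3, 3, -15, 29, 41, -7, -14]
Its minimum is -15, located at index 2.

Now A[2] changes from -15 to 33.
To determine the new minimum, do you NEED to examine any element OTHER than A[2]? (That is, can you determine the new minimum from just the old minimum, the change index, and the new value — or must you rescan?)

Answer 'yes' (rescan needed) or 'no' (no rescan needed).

Answer: yes

Derivation:
Old min = -15 at index 2
Change at index 2: -15 -> 33
Index 2 WAS the min and new value 33 > old min -15. Must rescan other elements to find the new min.
Needs rescan: yes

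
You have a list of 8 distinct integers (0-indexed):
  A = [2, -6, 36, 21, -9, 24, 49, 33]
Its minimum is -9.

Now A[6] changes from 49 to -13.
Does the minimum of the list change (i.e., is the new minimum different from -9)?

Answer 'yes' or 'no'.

Old min = -9
Change: A[6] 49 -> -13
Changed element was NOT the min; min changes only if -13 < -9.
New min = -13; changed? yes

Answer: yes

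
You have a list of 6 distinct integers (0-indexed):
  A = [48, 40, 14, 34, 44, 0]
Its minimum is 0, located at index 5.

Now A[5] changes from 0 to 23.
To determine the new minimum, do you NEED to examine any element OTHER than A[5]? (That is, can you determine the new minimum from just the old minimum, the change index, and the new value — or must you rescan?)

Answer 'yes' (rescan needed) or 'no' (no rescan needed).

Old min = 0 at index 5
Change at index 5: 0 -> 23
Index 5 WAS the min and new value 23 > old min 0. Must rescan other elements to find the new min.
Needs rescan: yes

Answer: yes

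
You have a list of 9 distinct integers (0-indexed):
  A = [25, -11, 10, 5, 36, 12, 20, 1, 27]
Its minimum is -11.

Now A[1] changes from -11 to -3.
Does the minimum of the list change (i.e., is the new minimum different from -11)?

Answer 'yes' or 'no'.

Answer: yes

Derivation:
Old min = -11
Change: A[1] -11 -> -3
Changed element was the min; new min must be rechecked.
New min = -3; changed? yes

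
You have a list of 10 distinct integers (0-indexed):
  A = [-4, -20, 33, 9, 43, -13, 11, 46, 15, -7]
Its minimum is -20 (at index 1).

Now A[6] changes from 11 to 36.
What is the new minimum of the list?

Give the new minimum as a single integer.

Old min = -20 (at index 1)
Change: A[6] 11 -> 36
Changed element was NOT the old min.
  New min = min(old_min, new_val) = min(-20, 36) = -20

Answer: -20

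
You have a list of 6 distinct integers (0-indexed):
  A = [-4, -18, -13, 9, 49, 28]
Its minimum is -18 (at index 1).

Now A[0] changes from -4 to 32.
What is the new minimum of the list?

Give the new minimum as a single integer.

Old min = -18 (at index 1)
Change: A[0] -4 -> 32
Changed element was NOT the old min.
  New min = min(old_min, new_val) = min(-18, 32) = -18

Answer: -18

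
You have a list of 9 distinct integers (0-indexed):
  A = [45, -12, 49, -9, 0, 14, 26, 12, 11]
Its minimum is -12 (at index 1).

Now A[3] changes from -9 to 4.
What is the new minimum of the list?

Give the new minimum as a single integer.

Old min = -12 (at index 1)
Change: A[3] -9 -> 4
Changed element was NOT the old min.
  New min = min(old_min, new_val) = min(-12, 4) = -12

Answer: -12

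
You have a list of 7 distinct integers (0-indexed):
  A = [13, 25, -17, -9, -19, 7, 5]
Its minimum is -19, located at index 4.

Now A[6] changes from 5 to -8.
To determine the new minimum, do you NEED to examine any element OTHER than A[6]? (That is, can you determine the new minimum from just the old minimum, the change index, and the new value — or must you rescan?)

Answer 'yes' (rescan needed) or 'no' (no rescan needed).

Old min = -19 at index 4
Change at index 6: 5 -> -8
Index 6 was NOT the min. New min = min(-19, -8). No rescan of other elements needed.
Needs rescan: no

Answer: no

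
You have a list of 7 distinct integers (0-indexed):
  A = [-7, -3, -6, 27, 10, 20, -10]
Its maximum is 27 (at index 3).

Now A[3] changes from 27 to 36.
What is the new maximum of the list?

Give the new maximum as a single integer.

Old max = 27 (at index 3)
Change: A[3] 27 -> 36
Changed element WAS the max -> may need rescan.
  Max of remaining elements: 20
  New max = max(36, 20) = 36

Answer: 36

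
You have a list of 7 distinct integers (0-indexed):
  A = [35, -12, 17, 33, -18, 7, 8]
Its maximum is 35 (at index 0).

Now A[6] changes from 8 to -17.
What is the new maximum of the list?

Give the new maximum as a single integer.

Old max = 35 (at index 0)
Change: A[6] 8 -> -17
Changed element was NOT the old max.
  New max = max(old_max, new_val) = max(35, -17) = 35

Answer: 35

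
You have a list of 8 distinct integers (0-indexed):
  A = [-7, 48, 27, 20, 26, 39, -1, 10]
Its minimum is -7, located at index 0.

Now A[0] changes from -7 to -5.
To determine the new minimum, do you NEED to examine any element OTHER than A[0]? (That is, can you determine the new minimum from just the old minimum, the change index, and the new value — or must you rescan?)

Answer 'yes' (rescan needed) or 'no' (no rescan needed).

Old min = -7 at index 0
Change at index 0: -7 -> -5
Index 0 WAS the min and new value -5 > old min -7. Must rescan other elements to find the new min.
Needs rescan: yes

Answer: yes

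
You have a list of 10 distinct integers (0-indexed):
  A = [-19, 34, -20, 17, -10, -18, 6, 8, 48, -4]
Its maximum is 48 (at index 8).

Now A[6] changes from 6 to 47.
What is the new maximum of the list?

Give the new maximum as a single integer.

Answer: 48

Derivation:
Old max = 48 (at index 8)
Change: A[6] 6 -> 47
Changed element was NOT the old max.
  New max = max(old_max, new_val) = max(48, 47) = 48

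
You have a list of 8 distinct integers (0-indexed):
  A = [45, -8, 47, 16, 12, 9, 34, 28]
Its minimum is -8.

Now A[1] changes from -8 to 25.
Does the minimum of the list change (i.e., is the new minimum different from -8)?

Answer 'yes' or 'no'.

Answer: yes

Derivation:
Old min = -8
Change: A[1] -8 -> 25
Changed element was the min; new min must be rechecked.
New min = 9; changed? yes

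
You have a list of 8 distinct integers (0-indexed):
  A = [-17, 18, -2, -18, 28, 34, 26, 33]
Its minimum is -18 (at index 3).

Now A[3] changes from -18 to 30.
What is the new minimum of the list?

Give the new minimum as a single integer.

Old min = -18 (at index 3)
Change: A[3] -18 -> 30
Changed element WAS the min. Need to check: is 30 still <= all others?
  Min of remaining elements: -17
  New min = min(30, -17) = -17

Answer: -17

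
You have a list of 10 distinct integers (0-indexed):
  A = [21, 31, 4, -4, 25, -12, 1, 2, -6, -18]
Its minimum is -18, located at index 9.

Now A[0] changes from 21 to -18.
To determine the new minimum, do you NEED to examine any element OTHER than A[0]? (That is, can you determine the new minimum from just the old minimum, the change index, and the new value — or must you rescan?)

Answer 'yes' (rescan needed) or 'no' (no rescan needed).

Old min = -18 at index 9
Change at index 0: 21 -> -18
Index 0 was NOT the min. New min = min(-18, -18). No rescan of other elements needed.
Needs rescan: no

Answer: no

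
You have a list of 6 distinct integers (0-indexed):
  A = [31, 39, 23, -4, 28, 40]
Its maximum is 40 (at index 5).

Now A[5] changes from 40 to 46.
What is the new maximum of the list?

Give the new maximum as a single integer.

Answer: 46

Derivation:
Old max = 40 (at index 5)
Change: A[5] 40 -> 46
Changed element WAS the max -> may need rescan.
  Max of remaining elements: 39
  New max = max(46, 39) = 46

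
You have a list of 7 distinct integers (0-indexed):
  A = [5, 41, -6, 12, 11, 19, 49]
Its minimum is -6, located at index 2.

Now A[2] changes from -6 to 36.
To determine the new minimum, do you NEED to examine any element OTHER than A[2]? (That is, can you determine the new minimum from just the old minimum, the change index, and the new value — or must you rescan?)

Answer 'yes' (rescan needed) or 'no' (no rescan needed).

Answer: yes

Derivation:
Old min = -6 at index 2
Change at index 2: -6 -> 36
Index 2 WAS the min and new value 36 > old min -6. Must rescan other elements to find the new min.
Needs rescan: yes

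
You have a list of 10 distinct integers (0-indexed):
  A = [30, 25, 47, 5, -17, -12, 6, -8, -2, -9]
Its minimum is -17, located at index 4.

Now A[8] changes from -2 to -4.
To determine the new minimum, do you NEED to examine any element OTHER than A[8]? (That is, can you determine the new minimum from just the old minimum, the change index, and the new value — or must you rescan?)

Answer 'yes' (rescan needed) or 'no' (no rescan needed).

Old min = -17 at index 4
Change at index 8: -2 -> -4
Index 8 was NOT the min. New min = min(-17, -4). No rescan of other elements needed.
Needs rescan: no

Answer: no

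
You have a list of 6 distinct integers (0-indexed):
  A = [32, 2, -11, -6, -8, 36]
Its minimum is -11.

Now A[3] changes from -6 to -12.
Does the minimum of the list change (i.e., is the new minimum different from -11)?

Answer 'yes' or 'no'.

Old min = -11
Change: A[3] -6 -> -12
Changed element was NOT the min; min changes only if -12 < -11.
New min = -12; changed? yes

Answer: yes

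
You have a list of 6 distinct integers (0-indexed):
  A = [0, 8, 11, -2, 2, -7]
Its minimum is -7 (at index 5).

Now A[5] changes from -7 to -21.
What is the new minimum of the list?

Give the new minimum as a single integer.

Answer: -21

Derivation:
Old min = -7 (at index 5)
Change: A[5] -7 -> -21
Changed element WAS the min. Need to check: is -21 still <= all others?
  Min of remaining elements: -2
  New min = min(-21, -2) = -21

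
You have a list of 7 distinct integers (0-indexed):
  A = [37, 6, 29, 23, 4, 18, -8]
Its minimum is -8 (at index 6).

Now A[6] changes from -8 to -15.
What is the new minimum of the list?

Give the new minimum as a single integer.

Old min = -8 (at index 6)
Change: A[6] -8 -> -15
Changed element WAS the min. Need to check: is -15 still <= all others?
  Min of remaining elements: 4
  New min = min(-15, 4) = -15

Answer: -15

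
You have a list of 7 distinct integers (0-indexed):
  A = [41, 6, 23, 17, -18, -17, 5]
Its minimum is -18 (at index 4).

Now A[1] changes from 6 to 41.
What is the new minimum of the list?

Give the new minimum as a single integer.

Answer: -18

Derivation:
Old min = -18 (at index 4)
Change: A[1] 6 -> 41
Changed element was NOT the old min.
  New min = min(old_min, new_val) = min(-18, 41) = -18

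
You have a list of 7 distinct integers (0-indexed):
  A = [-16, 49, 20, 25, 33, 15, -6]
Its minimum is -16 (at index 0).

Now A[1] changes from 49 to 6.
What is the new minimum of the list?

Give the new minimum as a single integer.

Answer: -16

Derivation:
Old min = -16 (at index 0)
Change: A[1] 49 -> 6
Changed element was NOT the old min.
  New min = min(old_min, new_val) = min(-16, 6) = -16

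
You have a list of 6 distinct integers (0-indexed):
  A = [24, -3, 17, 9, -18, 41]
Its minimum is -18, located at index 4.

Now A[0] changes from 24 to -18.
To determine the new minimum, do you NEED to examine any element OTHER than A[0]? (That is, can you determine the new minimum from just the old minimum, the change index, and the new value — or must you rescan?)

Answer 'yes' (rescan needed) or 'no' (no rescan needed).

Answer: no

Derivation:
Old min = -18 at index 4
Change at index 0: 24 -> -18
Index 0 was NOT the min. New min = min(-18, -18). No rescan of other elements needed.
Needs rescan: no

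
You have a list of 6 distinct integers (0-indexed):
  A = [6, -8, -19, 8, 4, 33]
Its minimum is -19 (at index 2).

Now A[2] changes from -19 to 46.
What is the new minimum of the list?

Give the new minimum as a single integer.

Answer: -8

Derivation:
Old min = -19 (at index 2)
Change: A[2] -19 -> 46
Changed element WAS the min. Need to check: is 46 still <= all others?
  Min of remaining elements: -8
  New min = min(46, -8) = -8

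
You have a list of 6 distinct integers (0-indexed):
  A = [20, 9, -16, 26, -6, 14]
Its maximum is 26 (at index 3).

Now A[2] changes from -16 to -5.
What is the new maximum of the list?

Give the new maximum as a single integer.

Answer: 26

Derivation:
Old max = 26 (at index 3)
Change: A[2] -16 -> -5
Changed element was NOT the old max.
  New max = max(old_max, new_val) = max(26, -5) = 26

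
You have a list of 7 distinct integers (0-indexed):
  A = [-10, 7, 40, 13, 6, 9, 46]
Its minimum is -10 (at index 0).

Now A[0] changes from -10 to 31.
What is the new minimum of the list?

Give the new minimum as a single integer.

Answer: 6

Derivation:
Old min = -10 (at index 0)
Change: A[0] -10 -> 31
Changed element WAS the min. Need to check: is 31 still <= all others?
  Min of remaining elements: 6
  New min = min(31, 6) = 6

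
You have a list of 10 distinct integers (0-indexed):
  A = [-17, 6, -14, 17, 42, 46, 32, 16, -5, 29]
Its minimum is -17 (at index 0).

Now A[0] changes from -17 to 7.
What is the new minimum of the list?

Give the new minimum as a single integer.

Answer: -14

Derivation:
Old min = -17 (at index 0)
Change: A[0] -17 -> 7
Changed element WAS the min. Need to check: is 7 still <= all others?
  Min of remaining elements: -14
  New min = min(7, -14) = -14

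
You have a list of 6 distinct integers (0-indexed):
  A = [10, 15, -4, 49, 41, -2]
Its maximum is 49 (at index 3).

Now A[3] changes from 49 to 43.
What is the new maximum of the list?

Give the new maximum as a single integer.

Old max = 49 (at index 3)
Change: A[3] 49 -> 43
Changed element WAS the max -> may need rescan.
  Max of remaining elements: 41
  New max = max(43, 41) = 43

Answer: 43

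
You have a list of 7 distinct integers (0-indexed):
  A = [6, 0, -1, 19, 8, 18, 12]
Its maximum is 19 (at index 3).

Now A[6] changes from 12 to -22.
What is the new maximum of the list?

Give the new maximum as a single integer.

Old max = 19 (at index 3)
Change: A[6] 12 -> -22
Changed element was NOT the old max.
  New max = max(old_max, new_val) = max(19, -22) = 19

Answer: 19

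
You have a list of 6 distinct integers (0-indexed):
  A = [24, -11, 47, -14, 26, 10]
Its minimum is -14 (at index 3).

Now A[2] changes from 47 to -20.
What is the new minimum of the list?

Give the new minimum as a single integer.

Answer: -20

Derivation:
Old min = -14 (at index 3)
Change: A[2] 47 -> -20
Changed element was NOT the old min.
  New min = min(old_min, new_val) = min(-14, -20) = -20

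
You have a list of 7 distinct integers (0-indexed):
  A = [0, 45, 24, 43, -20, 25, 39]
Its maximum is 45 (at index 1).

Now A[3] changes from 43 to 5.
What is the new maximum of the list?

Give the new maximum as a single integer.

Answer: 45

Derivation:
Old max = 45 (at index 1)
Change: A[3] 43 -> 5
Changed element was NOT the old max.
  New max = max(old_max, new_val) = max(45, 5) = 45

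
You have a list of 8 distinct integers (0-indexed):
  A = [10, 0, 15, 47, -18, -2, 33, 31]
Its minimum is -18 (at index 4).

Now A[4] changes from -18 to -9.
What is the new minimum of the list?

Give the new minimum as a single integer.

Old min = -18 (at index 4)
Change: A[4] -18 -> -9
Changed element WAS the min. Need to check: is -9 still <= all others?
  Min of remaining elements: -2
  New min = min(-9, -2) = -9

Answer: -9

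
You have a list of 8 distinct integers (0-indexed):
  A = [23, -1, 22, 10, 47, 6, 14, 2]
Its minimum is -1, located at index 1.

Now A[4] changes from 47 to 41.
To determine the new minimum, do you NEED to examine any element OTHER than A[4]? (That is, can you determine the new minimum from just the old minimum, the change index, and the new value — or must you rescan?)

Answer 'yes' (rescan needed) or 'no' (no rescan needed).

Answer: no

Derivation:
Old min = -1 at index 1
Change at index 4: 47 -> 41
Index 4 was NOT the min. New min = min(-1, 41). No rescan of other elements needed.
Needs rescan: no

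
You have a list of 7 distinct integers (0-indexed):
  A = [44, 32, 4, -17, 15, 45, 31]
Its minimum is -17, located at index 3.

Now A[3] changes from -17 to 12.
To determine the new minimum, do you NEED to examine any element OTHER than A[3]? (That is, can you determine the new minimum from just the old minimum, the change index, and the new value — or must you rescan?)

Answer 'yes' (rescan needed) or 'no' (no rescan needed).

Old min = -17 at index 3
Change at index 3: -17 -> 12
Index 3 WAS the min and new value 12 > old min -17. Must rescan other elements to find the new min.
Needs rescan: yes

Answer: yes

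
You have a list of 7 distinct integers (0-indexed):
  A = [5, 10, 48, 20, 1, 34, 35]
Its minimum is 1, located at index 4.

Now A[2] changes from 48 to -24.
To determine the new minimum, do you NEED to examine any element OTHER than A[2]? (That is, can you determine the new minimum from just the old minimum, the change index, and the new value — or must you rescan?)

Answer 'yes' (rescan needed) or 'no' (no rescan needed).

Old min = 1 at index 4
Change at index 2: 48 -> -24
Index 2 was NOT the min. New min = min(1, -24). No rescan of other elements needed.
Needs rescan: no

Answer: no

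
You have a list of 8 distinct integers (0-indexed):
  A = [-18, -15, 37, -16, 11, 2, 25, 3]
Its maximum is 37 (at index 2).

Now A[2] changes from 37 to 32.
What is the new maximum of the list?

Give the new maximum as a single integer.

Old max = 37 (at index 2)
Change: A[2] 37 -> 32
Changed element WAS the max -> may need rescan.
  Max of remaining elements: 25
  New max = max(32, 25) = 32

Answer: 32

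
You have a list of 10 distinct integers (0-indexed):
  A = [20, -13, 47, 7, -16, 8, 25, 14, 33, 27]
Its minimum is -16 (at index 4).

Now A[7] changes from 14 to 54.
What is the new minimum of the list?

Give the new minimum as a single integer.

Answer: -16

Derivation:
Old min = -16 (at index 4)
Change: A[7] 14 -> 54
Changed element was NOT the old min.
  New min = min(old_min, new_val) = min(-16, 54) = -16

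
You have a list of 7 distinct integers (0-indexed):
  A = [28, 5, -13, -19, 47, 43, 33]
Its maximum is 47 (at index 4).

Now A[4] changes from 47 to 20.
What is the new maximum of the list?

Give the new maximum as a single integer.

Old max = 47 (at index 4)
Change: A[4] 47 -> 20
Changed element WAS the max -> may need rescan.
  Max of remaining elements: 43
  New max = max(20, 43) = 43

Answer: 43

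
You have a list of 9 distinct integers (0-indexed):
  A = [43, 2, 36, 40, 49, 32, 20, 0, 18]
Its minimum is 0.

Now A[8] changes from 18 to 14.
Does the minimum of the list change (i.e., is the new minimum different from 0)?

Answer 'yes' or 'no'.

Answer: no

Derivation:
Old min = 0
Change: A[8] 18 -> 14
Changed element was NOT the min; min changes only if 14 < 0.
New min = 0; changed? no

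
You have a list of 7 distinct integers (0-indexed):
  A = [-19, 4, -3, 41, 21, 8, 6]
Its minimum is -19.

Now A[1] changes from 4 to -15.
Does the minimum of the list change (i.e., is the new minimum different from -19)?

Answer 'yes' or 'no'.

Old min = -19
Change: A[1] 4 -> -15
Changed element was NOT the min; min changes only if -15 < -19.
New min = -19; changed? no

Answer: no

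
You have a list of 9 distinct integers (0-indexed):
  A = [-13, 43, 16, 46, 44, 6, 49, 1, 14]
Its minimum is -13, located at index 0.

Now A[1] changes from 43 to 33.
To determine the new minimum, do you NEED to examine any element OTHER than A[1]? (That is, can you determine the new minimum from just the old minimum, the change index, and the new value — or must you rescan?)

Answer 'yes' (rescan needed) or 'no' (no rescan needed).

Old min = -13 at index 0
Change at index 1: 43 -> 33
Index 1 was NOT the min. New min = min(-13, 33). No rescan of other elements needed.
Needs rescan: no

Answer: no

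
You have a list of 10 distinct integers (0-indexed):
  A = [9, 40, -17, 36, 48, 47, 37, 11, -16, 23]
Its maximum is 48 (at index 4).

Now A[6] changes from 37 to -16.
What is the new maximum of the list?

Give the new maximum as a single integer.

Answer: 48

Derivation:
Old max = 48 (at index 4)
Change: A[6] 37 -> -16
Changed element was NOT the old max.
  New max = max(old_max, new_val) = max(48, -16) = 48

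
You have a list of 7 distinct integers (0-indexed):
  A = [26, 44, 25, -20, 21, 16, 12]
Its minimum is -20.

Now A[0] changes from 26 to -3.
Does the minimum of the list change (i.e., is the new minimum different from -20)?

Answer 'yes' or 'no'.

Old min = -20
Change: A[0] 26 -> -3
Changed element was NOT the min; min changes only if -3 < -20.
New min = -20; changed? no

Answer: no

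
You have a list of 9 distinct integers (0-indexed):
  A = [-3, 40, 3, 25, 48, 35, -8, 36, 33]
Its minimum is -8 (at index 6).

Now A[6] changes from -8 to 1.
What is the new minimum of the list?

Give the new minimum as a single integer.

Answer: -3

Derivation:
Old min = -8 (at index 6)
Change: A[6] -8 -> 1
Changed element WAS the min. Need to check: is 1 still <= all others?
  Min of remaining elements: -3
  New min = min(1, -3) = -3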